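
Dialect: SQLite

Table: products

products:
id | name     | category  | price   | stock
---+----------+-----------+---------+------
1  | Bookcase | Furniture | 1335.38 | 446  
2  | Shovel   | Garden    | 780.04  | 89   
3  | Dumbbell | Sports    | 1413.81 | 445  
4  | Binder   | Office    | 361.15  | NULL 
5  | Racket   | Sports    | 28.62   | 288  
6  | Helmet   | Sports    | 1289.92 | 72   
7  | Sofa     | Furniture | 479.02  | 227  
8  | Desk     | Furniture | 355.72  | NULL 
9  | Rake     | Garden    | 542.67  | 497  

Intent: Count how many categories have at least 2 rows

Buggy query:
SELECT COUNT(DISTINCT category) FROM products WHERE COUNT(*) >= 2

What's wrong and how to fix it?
Bug: WHERE filters individual rows, not groups, so a group-level COUNT is invalid there

Fix: Group first with HAVING COUNT(*) >= 2, then COUNT the resulting groups

Corrected query:
SELECT COUNT(*) FROM (SELECT category FROM products GROUP BY category HAVING COUNT(*) >= 2)

Result:
COUNT(*)
--------
3       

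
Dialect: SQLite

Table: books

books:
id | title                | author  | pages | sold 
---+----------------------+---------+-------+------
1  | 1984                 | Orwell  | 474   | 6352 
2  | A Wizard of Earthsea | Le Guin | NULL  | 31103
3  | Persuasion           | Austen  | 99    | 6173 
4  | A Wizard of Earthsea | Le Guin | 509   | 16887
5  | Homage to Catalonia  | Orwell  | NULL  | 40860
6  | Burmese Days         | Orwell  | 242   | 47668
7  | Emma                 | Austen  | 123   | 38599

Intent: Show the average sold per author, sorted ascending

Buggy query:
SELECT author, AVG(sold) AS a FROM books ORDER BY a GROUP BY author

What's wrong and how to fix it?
Bug: ORDER BY appears before GROUP BY; SQL clause order requires GROUP BY first

Fix: Reorder: SELECT … FROM … GROUP BY … ORDER BY …

Corrected query:
SELECT author, AVG(sold) AS a FROM books GROUP BY author ORDER BY a

Result:
author  | a           
--------+-------------
Austen  | 22386       
Le Guin | 23995       
Orwell  | 31626.666667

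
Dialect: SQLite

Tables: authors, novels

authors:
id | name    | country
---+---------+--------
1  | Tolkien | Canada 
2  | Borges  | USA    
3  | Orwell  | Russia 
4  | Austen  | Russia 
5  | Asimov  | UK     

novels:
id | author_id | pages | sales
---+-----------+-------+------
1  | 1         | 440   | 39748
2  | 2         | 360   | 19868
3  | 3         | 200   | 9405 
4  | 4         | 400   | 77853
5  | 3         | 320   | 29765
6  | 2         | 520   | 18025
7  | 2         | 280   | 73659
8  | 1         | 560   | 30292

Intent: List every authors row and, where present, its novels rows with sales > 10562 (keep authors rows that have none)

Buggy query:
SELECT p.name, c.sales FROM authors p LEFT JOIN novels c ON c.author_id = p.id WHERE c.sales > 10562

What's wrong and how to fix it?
Bug: Filtering c.sales in WHERE discards the NULL rows produced by LEFT JOIN, turning it into an inner join

Fix: Move the right-table condition into the ON clause so unmatched parents are kept

Corrected query:
SELECT p.name, c.sales FROM authors p LEFT JOIN novels c ON c.author_id = p.id AND c.sales > 10562

Result:
name    | sales
--------+------
Tolkien | 30292
Tolkien | 39748
Borges  | 18025
Borges  | 19868
Borges  | 73659
Orwell  | 29765
Austen  | 77853
Asimov  | NULL 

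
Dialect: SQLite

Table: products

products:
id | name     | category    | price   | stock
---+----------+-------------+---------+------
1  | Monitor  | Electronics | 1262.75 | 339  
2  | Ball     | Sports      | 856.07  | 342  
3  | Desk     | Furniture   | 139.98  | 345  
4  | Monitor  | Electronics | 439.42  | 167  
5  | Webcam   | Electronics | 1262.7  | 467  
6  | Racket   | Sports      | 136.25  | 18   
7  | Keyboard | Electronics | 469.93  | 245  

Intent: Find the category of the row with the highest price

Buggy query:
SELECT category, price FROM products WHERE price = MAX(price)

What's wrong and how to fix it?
Bug: WHERE is evaluated per row; an aggregate over the whole table isn't defined there

Fix: Use a subquery: WHERE price = (SELECT MAX(price) FROM products)

Corrected query:
SELECT category, price FROM products WHERE price = (SELECT MAX(price) FROM products)

Result:
category    | price  
------------+--------
Electronics | 1262.75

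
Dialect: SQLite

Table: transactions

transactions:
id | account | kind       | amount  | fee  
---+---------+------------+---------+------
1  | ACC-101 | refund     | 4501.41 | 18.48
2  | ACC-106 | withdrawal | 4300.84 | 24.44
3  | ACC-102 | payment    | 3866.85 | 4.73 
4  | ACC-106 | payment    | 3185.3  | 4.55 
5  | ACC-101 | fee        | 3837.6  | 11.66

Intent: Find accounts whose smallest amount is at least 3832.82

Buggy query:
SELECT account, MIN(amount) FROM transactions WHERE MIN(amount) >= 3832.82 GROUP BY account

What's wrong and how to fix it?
Bug: Aggregates like MIN are computed per group after WHERE runs

Fix: Replace WHERE with HAVING after the GROUP BY

Corrected query:
SELECT account, MIN(amount) FROM transactions GROUP BY account HAVING MIN(amount) >= 3832.82

Result:
account | MIN(amount)
--------+------------
ACC-101 | 3837.6     
ACC-102 | 3866.85    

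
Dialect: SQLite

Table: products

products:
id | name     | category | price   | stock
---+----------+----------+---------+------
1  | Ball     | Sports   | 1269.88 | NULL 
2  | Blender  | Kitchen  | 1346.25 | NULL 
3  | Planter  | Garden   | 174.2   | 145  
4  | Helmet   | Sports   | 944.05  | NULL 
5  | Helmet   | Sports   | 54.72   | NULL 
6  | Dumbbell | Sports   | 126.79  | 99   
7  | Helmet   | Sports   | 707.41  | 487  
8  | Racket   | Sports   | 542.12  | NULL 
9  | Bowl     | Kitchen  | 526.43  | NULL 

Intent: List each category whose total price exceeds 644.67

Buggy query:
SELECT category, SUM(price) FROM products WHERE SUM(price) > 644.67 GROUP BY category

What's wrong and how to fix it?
Bug: WHERE runs before GROUP BY, so aggregates aren't available there

Fix: Move the aggregate condition to a HAVING clause

Corrected query:
SELECT category, SUM(price) FROM products GROUP BY category HAVING SUM(price) > 644.67

Result:
category | SUM(price)
---------+-----------
Kitchen  | 1872.68   
Sports   | 3644.97   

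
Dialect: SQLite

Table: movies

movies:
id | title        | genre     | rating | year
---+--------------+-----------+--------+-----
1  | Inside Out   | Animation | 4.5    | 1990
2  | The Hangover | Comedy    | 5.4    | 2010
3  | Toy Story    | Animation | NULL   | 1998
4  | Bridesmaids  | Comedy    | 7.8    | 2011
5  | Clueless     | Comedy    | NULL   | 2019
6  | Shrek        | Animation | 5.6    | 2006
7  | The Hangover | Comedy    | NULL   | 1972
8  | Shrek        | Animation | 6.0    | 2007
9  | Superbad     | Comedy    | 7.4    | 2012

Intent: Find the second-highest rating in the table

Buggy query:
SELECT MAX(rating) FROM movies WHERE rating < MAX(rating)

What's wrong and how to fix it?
Bug: MAX(rating) on the right of the comparison is an aggregate-in-WHERE error

Fix: Compute the overall MAX in a subquery, then take MAX of rows below it

Corrected query:
SELECT MAX(rating) FROM movies WHERE rating < (SELECT MAX(rating) FROM movies)

Result:
MAX(rating)
-----------
7.4        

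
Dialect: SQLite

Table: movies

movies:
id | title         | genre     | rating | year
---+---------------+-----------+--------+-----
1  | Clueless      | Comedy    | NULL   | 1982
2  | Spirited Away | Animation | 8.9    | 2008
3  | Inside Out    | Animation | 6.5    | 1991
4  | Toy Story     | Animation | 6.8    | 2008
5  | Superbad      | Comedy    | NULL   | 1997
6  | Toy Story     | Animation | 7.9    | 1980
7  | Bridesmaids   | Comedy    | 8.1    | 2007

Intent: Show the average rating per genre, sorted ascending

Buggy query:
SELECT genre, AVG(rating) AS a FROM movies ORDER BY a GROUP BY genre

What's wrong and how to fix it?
Bug: GROUP BY must precede ORDER BY

Fix: Reorder: SELECT … FROM … GROUP BY … ORDER BY …

Corrected query:
SELECT genre, AVG(rating) AS a FROM movies GROUP BY genre ORDER BY a

Result:
genre     | a    
----------+------
Animation | 7.525
Comedy    | 8.1  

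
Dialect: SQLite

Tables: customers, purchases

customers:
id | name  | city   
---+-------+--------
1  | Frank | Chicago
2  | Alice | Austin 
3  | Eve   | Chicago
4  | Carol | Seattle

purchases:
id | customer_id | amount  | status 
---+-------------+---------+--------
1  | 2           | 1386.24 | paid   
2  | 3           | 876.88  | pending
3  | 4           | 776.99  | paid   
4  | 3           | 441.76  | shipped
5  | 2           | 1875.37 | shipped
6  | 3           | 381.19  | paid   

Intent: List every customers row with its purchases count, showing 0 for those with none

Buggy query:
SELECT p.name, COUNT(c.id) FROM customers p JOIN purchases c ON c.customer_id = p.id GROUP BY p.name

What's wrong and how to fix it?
Bug: INNER JOIN drops customers rows that have no matching purchases rows

Fix: Use LEFT JOIN so parents without children still appear (COUNT(c.id) gives 0)

Corrected query:
SELECT p.name, COUNT(c.id) FROM customers p LEFT JOIN purchases c ON c.customer_id = p.id GROUP BY p.name

Result:
name  | COUNT(c.id)
------+------------
Alice | 2          
Carol | 1          
Eve   | 3          
Frank | 0          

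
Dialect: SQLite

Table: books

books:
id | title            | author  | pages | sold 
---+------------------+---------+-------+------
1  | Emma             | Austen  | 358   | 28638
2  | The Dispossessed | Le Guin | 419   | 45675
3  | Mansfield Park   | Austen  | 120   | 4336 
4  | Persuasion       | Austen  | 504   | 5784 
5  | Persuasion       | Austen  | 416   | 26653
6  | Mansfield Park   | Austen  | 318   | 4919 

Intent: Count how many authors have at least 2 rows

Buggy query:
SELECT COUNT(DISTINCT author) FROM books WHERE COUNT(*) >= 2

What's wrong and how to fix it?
Bug: WHERE filters individual rows, not groups, so a group-level COUNT is invalid there

Fix: Use a subquery that GROUPs and filters with HAVING, then count its rows

Corrected query:
SELECT COUNT(*) FROM (SELECT author FROM books GROUP BY author HAVING COUNT(*) >= 2)

Result:
COUNT(*)
--------
1       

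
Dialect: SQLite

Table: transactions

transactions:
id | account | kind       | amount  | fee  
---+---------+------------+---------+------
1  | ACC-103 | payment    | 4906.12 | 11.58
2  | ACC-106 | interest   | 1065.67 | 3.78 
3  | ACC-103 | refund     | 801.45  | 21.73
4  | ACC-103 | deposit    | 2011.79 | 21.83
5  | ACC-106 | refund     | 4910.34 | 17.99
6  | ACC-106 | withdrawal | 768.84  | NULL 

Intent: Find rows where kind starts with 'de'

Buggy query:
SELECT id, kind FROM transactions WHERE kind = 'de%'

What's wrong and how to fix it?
Bug: '=' compares the literal string including the % character; pattern matching needs LIKE

Fix: Use LIKE for wildcard pattern matching

Corrected query:
SELECT id, kind FROM transactions WHERE kind LIKE 'de%'

Result:
id | kind   
---+--------
4  | deposit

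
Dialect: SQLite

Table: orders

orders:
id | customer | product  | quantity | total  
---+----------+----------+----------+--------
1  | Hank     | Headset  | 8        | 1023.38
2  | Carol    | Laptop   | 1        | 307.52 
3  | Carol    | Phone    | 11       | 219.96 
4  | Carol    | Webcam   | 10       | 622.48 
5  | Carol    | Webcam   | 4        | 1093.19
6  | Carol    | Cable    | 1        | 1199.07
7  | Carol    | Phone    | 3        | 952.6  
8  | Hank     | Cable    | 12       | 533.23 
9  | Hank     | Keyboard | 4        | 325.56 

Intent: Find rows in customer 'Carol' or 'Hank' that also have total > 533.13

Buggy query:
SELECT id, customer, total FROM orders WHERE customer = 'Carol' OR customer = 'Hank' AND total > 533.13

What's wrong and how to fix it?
Bug: AND binds tighter than OR, so this parses as customer = 'Carol' OR (customer = 'Hank' AND total > 533.13)

Fix: Group the OR with parentheses (or use IN), then AND the threshold

Corrected query:
SELECT id, customer, total FROM orders WHERE (customer = 'Carol' OR customer = 'Hank') AND total > 533.13

Result:
id | customer | total  
---+----------+--------
1  | Hank     | 1023.38
4  | Carol    | 622.48 
5  | Carol    | 1093.19
6  | Carol    | 1199.07
7  | Carol    | 952.6  
8  | Hank     | 533.23 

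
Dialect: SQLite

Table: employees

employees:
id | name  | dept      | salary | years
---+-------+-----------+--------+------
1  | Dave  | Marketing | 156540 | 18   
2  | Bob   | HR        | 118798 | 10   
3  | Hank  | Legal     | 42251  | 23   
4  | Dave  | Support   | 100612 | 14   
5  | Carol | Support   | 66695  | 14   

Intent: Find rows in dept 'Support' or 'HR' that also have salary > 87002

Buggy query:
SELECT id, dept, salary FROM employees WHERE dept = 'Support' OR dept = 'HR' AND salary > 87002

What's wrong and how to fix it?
Bug: Without parentheses, AND is evaluated before OR, so the salary filter only applies to the 'HR' branch

Fix: Add parentheses around the OR so the AND applies to both alternatives

Corrected query:
SELECT id, dept, salary FROM employees WHERE (dept = 'Support' OR dept = 'HR') AND salary > 87002

Result:
id | dept    | salary
---+---------+-------
2  | HR      | 118798
4  | Support | 100612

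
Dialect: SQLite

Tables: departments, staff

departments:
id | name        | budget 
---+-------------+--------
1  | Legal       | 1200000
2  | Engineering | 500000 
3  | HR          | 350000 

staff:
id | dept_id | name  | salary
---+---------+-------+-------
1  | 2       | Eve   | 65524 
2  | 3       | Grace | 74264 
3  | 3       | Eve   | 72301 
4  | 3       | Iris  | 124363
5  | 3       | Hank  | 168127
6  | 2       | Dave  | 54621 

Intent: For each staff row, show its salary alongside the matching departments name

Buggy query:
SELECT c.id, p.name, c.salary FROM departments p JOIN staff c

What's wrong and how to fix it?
Bug: JOIN with no ON clause produces a cartesian product; every staff row pairs with every departments row

Fix: Add ON c.dept_id = p.id to the JOIN

Corrected query:
SELECT c.id, p.name, c.salary FROM departments p JOIN staff c ON c.dept_id = p.id

Result:
id | name        | salary
---+-------------+-------
1  | Engineering | 65524 
2  | HR          | 74264 
3  | HR          | 72301 
4  | HR          | 124363
5  | HR          | 168127
6  | Engineering | 54621 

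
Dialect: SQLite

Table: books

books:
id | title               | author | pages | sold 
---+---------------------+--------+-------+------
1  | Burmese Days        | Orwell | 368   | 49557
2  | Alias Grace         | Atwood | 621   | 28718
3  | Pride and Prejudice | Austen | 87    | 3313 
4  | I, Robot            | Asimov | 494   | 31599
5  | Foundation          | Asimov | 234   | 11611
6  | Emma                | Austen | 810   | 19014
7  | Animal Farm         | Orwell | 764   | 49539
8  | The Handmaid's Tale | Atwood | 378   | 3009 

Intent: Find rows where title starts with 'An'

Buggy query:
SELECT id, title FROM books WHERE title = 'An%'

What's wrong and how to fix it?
Bug: Wildcards only work with LIKE; '=' treats '%' as a literal character

Fix: Use LIKE for wildcard pattern matching

Corrected query:
SELECT id, title FROM books WHERE title LIKE 'An%'

Result:
id | title      
---+------------
7  | Animal Farm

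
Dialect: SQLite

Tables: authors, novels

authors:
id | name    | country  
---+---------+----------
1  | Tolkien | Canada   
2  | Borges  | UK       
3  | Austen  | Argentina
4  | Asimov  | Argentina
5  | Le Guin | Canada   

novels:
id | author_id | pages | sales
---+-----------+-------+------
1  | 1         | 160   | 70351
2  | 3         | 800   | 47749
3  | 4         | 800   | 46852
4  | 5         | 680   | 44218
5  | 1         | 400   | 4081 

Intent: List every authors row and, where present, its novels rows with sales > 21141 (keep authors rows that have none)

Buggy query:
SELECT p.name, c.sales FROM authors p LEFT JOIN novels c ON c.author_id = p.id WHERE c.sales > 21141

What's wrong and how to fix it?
Bug: A WHERE condition on the right-hand table after LEFT JOIN drops unmatched parents

Fix: Move the right-table condition into the ON clause so unmatched parents are kept

Corrected query:
SELECT p.name, c.sales FROM authors p LEFT JOIN novels c ON c.author_id = p.id AND c.sales > 21141

Result:
name    | sales
--------+------
Tolkien | 70351
Borges  | NULL 
Austen  | 47749
Asimov  | 46852
Le Guin | 44218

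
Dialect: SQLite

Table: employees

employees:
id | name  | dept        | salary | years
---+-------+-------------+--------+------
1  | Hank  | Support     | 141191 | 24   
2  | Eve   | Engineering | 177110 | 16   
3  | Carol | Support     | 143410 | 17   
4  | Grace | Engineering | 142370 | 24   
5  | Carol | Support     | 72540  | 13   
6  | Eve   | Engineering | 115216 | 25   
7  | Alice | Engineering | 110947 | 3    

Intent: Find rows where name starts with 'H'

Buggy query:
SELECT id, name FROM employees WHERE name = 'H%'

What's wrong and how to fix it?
Bug: '=' compares the literal string including the % character; pattern matching needs LIKE

Fix: Replace '=' with LIKE so 'H%' is treated as a pattern

Corrected query:
SELECT id, name FROM employees WHERE name LIKE 'H%'

Result:
id | name
---+-----
1  | Hank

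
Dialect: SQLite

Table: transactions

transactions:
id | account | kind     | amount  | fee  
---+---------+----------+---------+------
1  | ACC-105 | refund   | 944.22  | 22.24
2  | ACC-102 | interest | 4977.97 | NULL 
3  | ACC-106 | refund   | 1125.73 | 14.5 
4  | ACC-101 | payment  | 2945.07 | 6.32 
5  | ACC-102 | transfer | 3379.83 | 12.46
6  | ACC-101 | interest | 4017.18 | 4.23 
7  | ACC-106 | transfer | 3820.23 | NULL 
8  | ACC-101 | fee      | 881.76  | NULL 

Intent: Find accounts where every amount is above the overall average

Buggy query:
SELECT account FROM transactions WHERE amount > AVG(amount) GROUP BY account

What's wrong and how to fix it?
Bug: WHERE evaluates per row before aggregation, so AVG() is unavailable

Fix: Use a subquery for AVG and a HAVING MIN(...) filter so the condition holds for every row in the group

Corrected query:
SELECT account FROM transactions GROUP BY account HAVING MIN(amount) > (SELECT AVG(amount) FROM transactions)

Result:
account
-------
ACC-102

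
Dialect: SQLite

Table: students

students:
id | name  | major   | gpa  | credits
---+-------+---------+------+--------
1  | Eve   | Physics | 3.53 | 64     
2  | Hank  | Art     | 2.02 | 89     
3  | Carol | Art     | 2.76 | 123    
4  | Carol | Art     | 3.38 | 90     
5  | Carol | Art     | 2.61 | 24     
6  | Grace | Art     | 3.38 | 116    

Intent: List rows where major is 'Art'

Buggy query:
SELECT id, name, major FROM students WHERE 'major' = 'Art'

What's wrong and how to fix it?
Bug: 'major' in single quotes is a string literal, not the column; the comparison is literal-vs-literal and never true

Fix: Remove the quotes around the column name (or use double quotes for an identifier)

Corrected query:
SELECT id, name, major FROM students WHERE major = 'Art'

Result:
id | name  | major
---+-------+------
2  | Hank  | Art  
3  | Carol | Art  
4  | Carol | Art  
5  | Carol | Art  
6  | Grace | Art  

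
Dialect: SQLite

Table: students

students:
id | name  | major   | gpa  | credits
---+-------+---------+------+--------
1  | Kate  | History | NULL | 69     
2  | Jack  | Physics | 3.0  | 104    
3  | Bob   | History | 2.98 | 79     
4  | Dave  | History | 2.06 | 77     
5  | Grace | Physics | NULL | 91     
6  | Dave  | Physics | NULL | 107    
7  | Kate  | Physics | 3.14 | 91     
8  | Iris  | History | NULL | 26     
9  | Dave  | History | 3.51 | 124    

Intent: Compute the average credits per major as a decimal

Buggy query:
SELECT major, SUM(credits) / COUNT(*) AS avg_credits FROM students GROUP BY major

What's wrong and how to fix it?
Bug: SUM(credits) and COUNT(*) are both integers; the division truncates the fractional part

Fix: Multiply by 1.0 (or CAST to REAL) to force floating-point division

Corrected query:
SELECT major, SUM(credits) * 1.0 / COUNT(*) AS avg_credits FROM students GROUP BY major

Result:
major   | avg_credits
--------+------------
History | 75         
Physics | 98.25      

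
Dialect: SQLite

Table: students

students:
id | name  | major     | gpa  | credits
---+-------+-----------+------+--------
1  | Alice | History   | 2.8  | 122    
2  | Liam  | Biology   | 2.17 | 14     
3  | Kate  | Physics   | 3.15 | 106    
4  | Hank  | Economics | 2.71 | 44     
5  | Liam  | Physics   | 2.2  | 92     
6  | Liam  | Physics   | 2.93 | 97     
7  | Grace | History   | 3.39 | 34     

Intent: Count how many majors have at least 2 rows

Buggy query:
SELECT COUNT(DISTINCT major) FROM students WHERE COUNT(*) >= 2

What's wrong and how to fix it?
Bug: COUNT(*) cannot appear in WHERE; the per-group count doesn't exist yet

Fix: Use a subquery that GROUPs and filters with HAVING, then count its rows

Corrected query:
SELECT COUNT(*) FROM (SELECT major FROM students GROUP BY major HAVING COUNT(*) >= 2)

Result:
COUNT(*)
--------
2       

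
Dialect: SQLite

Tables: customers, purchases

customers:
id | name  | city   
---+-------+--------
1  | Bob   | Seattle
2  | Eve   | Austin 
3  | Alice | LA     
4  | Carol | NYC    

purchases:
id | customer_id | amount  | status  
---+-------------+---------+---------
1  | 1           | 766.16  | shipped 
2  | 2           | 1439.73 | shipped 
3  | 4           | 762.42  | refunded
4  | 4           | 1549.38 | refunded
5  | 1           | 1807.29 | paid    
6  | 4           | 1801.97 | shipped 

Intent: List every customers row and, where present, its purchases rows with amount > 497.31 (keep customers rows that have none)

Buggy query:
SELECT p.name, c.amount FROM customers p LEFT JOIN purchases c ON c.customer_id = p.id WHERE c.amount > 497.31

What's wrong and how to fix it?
Bug: Filtering c.amount in WHERE discards the NULL rows produced by LEFT JOIN, turning it into an inner join

Fix: Move the right-table condition into the ON clause so unmatched parents are kept

Corrected query:
SELECT p.name, c.amount FROM customers p LEFT JOIN purchases c ON c.customer_id = p.id AND c.amount > 497.31

Result:
name  | amount 
------+--------
Bob   | 766.16 
Bob   | 1807.29
Eve   | 1439.73
Alice | NULL   
Carol | 762.42 
Carol | 1549.38
Carol | 1801.97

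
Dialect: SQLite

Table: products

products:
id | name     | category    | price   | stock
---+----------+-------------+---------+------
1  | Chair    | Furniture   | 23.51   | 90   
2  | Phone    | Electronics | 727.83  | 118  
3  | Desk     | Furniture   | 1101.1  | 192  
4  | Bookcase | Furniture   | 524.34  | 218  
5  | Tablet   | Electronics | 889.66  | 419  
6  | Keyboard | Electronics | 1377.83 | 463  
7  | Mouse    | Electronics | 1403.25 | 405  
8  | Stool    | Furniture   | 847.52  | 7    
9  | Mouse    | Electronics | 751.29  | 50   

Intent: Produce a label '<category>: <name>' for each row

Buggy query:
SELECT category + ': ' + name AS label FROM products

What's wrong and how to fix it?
Bug: '+' is numeric addition; on text columns SQLite converts them to 0 instead of concatenating

Fix: Use the || operator for string concatenation

Corrected query:
SELECT category || ': ' || name AS label FROM products

Result:
label                
---------------------
Furniture: Chair     
Electronics: Phone   
Furniture: Desk      
Furniture: Bookcase  
Electronics: Tablet  
Electronics: Keyboard
Electronics: Mouse   
Furniture: Stool     
Electronics: Mouse   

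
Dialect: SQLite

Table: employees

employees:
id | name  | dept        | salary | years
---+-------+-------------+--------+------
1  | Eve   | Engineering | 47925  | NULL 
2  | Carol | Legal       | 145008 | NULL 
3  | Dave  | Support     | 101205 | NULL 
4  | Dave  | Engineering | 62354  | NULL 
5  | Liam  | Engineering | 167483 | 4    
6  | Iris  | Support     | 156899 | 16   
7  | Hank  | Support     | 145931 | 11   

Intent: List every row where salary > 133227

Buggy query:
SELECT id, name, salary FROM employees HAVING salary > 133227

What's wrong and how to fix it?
Bug: This is a non-aggregate query (no GROUP BY, no aggregates), so in SQLite the HAVING clause is invalid here; a row-level condition belongs in WHERE

Fix: Replace HAVING with WHERE since the condition applies to individual rows

Corrected query:
SELECT id, name, salary FROM employees WHERE salary > 133227

Result:
id | name  | salary
---+-------+-------
2  | Carol | 145008
5  | Liam  | 167483
6  | Iris  | 156899
7  | Hank  | 145931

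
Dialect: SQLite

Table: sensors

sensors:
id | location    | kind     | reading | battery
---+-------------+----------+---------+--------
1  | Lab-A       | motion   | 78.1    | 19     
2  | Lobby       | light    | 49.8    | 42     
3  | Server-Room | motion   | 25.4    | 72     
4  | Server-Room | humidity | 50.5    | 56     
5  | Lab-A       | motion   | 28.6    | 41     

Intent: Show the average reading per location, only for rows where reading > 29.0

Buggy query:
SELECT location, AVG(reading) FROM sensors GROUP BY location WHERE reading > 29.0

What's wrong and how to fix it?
Bug: Row-level WHERE must come before GROUP BY in the clause order

Fix: Place WHERE between FROM and GROUP BY

Corrected query:
SELECT location, AVG(reading) FROM sensors WHERE reading > 29.0 GROUP BY location

Result:
location    | AVG(reading)
------------+-------------
Lab-A       | 78.1        
Lobby       | 49.8        
Server-Room | 50.5        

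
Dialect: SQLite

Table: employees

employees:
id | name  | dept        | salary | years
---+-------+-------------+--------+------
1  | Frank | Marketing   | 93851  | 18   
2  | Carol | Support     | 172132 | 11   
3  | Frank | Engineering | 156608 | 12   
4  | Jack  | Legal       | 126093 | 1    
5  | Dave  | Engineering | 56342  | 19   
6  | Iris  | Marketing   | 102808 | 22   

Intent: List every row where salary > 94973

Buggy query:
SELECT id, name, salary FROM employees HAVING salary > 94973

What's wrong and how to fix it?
Bug: This is a non-aggregate query (no GROUP BY, no aggregates), so in SQLite the HAVING clause is invalid here; a row-level condition belongs in WHERE

Fix: Replace HAVING with WHERE since the condition applies to individual rows

Corrected query:
SELECT id, name, salary FROM employees WHERE salary > 94973

Result:
id | name  | salary
---+-------+-------
2  | Carol | 172132
3  | Frank | 156608
4  | Jack  | 126093
6  | Iris  | 102808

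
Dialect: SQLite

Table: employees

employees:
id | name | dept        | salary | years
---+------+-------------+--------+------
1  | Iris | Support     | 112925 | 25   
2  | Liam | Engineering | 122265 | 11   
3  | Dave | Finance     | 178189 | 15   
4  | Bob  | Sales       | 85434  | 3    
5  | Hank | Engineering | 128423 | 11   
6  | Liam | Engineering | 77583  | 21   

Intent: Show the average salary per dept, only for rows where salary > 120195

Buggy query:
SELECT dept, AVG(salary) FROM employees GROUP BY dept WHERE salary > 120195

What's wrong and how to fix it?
Bug: Row-level WHERE must come before GROUP BY in the clause order

Fix: Place WHERE between FROM and GROUP BY

Corrected query:
SELECT dept, AVG(salary) FROM employees WHERE salary > 120195 GROUP BY dept

Result:
dept        | AVG(salary)
------------+------------
Engineering | 125344     
Finance     | 178189     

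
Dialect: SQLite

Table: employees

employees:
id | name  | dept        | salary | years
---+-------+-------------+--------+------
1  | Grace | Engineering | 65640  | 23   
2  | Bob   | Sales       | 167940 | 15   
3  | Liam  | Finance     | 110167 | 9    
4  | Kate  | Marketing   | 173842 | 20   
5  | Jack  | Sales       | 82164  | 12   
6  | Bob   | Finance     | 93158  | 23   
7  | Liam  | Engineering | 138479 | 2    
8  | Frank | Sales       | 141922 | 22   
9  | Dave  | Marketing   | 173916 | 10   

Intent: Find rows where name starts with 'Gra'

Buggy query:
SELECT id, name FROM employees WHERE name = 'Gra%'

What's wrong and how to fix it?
Bug: '=' compares the literal string including the % character; pattern matching needs LIKE

Fix: Use LIKE for wildcard pattern matching

Corrected query:
SELECT id, name FROM employees WHERE name LIKE 'Gra%'

Result:
id | name 
---+------
1  | Grace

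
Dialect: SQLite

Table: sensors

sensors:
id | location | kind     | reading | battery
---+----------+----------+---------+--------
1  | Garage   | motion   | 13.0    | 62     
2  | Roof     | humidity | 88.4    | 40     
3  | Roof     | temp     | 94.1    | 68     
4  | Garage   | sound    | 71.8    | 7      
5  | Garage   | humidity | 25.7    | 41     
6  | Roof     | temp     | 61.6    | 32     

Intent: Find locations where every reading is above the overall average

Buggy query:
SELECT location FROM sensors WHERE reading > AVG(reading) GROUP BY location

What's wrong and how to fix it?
Bug: WHERE evaluates per row before aggregation, so AVG() is unavailable

Fix: Use a subquery for AVG and a HAVING MIN(...) filter so the condition holds for every row in the group

Corrected query:
SELECT location FROM sensors GROUP BY location HAVING MIN(reading) > (SELECT AVG(reading) FROM sensors)

Result:
location
--------
Roof    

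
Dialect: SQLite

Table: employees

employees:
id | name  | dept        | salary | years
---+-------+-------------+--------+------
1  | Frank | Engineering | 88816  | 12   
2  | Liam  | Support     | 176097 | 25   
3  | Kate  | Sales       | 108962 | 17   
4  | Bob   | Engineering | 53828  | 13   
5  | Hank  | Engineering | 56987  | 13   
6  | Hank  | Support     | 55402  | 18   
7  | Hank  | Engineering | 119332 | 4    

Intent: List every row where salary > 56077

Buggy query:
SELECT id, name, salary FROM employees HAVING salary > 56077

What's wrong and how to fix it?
Bug: HAVING filters the output of aggregation, but this query has no GROUP BY and no aggregate functions, so SQLite rejects it (HAVING clause on a non-aggregate query); the condition here is per row

Fix: Replace HAVING with WHERE since the condition applies to individual rows

Corrected query:
SELECT id, name, salary FROM employees WHERE salary > 56077

Result:
id | name  | salary
---+-------+-------
1  | Frank | 88816 
2  | Liam  | 176097
3  | Kate  | 108962
5  | Hank  | 56987 
7  | Hank  | 119332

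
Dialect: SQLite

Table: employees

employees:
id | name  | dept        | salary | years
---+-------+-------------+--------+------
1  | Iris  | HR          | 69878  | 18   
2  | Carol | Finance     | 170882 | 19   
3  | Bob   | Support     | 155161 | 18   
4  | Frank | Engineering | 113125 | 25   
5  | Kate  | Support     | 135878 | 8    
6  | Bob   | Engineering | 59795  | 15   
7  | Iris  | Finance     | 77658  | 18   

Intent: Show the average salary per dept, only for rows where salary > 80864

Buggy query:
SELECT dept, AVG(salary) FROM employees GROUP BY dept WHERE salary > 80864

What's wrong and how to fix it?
Bug: WHERE cannot follow GROUP BY

Fix: Place WHERE between FROM and GROUP BY

Corrected query:
SELECT dept, AVG(salary) FROM employees WHERE salary > 80864 GROUP BY dept

Result:
dept        | AVG(salary)
------------+------------
Engineering | 113125     
Finance     | 170882     
Support     | 145519.5   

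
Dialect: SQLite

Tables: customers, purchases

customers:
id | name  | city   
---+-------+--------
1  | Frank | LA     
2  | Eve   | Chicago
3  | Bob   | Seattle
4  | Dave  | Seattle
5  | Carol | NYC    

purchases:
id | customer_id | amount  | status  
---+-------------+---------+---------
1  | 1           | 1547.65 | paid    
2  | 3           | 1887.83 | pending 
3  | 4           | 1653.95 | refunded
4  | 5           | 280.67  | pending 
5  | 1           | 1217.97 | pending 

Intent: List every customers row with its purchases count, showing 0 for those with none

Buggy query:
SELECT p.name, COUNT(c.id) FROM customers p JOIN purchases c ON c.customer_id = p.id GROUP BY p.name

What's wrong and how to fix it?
Bug: INNER JOIN drops customers rows that have no matching purchases rows

Fix: Use LEFT JOIN so parents without children still appear (COUNT(c.id) gives 0)

Corrected query:
SELECT p.name, COUNT(c.id) FROM customers p LEFT JOIN purchases c ON c.customer_id = p.id GROUP BY p.name

Result:
name  | COUNT(c.id)
------+------------
Bob   | 1          
Carol | 1          
Dave  | 1          
Eve   | 0          
Frank | 2          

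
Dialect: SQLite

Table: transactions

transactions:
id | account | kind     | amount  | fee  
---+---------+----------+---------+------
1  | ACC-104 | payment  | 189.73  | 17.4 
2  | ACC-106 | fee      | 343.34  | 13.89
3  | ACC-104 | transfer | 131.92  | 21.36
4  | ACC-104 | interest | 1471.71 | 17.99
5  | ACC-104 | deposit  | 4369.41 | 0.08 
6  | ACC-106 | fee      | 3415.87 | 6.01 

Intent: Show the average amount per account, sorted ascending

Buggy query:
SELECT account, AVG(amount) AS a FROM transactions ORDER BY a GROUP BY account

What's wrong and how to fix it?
Bug: GROUP BY must precede ORDER BY

Fix: Reorder: SELECT … FROM … GROUP BY … ORDER BY …

Corrected query:
SELECT account, AVG(amount) AS a FROM transactions GROUP BY account ORDER BY a

Result:
account | a        
--------+----------
ACC-104 | 1540.6925
ACC-106 | 1879.605 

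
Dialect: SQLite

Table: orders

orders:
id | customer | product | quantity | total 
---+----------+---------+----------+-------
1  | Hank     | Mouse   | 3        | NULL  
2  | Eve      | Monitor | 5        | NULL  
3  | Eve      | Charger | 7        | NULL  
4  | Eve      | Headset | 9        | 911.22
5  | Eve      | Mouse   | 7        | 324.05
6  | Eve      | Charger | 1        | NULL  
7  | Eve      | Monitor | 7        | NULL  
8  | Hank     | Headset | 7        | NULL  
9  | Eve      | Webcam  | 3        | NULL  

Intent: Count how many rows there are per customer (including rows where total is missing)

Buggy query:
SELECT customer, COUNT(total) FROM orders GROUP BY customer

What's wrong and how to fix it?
Bug: COUNT(total) skips NULLs, so groups with missing total are undercounted

Fix: Replace COUNT(total) with COUNT(*)

Corrected query:
SELECT customer, COUNT(*) FROM orders GROUP BY customer

Result:
customer | COUNT(*)
---------+---------
Eve      | 7       
Hank     | 2       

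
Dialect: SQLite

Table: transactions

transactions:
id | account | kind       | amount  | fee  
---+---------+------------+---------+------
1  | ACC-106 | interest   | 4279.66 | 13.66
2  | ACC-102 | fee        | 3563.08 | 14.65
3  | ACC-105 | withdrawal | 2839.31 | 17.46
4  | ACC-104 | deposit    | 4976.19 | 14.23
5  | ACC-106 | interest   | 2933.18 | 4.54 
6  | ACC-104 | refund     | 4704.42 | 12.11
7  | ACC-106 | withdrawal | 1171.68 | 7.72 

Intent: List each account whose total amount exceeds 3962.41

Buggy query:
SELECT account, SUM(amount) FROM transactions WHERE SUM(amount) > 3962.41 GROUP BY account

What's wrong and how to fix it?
Bug: WHERE runs before GROUP BY, so aggregates aren't available there

Fix: Use HAVING (which filters groups after aggregation) instead of WHERE

Corrected query:
SELECT account, SUM(amount) FROM transactions GROUP BY account HAVING SUM(amount) > 3962.41

Result:
account | SUM(amount)
--------+------------
ACC-104 | 9680.61    
ACC-106 | 8384.52    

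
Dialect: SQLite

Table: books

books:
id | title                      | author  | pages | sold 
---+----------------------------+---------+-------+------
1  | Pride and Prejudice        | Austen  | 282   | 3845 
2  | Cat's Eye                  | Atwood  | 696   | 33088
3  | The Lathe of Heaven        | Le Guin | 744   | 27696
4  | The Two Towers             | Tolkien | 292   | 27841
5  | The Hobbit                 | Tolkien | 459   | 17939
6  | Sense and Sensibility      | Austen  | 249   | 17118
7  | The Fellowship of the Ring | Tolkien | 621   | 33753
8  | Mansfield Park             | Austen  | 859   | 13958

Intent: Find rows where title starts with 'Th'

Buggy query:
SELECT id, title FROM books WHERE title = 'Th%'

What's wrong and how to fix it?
Bug: Wildcards only work with LIKE; '=' treats '%' as a literal character

Fix: Replace '=' with LIKE so 'Th%' is treated as a pattern

Corrected query:
SELECT id, title FROM books WHERE title LIKE 'Th%'

Result:
id | title                     
---+---------------------------
3  | The Lathe of Heaven       
4  | The Two Towers            
5  | The Hobbit                
7  | The Fellowship of the Ring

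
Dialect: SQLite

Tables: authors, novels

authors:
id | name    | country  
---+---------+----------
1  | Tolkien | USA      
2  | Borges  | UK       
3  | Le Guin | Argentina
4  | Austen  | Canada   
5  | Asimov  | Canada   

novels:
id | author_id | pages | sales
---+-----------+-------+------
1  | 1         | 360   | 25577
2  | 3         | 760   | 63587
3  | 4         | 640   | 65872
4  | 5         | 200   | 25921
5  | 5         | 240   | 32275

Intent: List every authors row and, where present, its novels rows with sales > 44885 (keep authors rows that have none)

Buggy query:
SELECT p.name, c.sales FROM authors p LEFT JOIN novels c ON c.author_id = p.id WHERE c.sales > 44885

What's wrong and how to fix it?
Bug: Filtering c.sales in WHERE discards the NULL rows produced by LEFT JOIN, turning it into an inner join

Fix: Put 'c.sales > 44885' in the JOIN's ON clause instead of WHERE

Corrected query:
SELECT p.name, c.sales FROM authors p LEFT JOIN novels c ON c.author_id = p.id AND c.sales > 44885

Result:
name    | sales
--------+------
Tolkien | NULL 
Borges  | NULL 
Le Guin | 63587
Austen  | 65872
Asimov  | NULL 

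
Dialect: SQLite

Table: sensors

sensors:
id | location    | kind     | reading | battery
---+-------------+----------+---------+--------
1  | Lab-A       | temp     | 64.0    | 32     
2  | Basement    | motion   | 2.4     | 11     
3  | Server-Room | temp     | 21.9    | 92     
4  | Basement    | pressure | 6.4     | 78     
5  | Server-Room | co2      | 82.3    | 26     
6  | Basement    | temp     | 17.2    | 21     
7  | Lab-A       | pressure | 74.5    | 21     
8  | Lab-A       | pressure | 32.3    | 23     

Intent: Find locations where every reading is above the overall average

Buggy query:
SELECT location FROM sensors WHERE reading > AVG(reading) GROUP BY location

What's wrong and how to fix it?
Bug: AVG() is an aggregate; it can't sit directly in WHERE

Fix: Compute the overall average in a scalar subquery and compare each group's MIN against it in HAVING

Corrected query:
SELECT location FROM sensors GROUP BY location HAVING MIN(reading) > (SELECT AVG(reading) FROM sensors)

Result:
(no rows)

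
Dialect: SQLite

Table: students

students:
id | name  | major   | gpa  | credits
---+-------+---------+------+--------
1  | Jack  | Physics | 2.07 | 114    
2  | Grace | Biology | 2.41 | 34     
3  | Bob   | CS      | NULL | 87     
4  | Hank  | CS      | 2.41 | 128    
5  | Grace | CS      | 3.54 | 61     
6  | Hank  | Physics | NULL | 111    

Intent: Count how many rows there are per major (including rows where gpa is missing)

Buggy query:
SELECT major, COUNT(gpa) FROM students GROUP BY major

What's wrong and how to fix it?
Bug: COUNT(gpa) skips NULLs, so groups with missing gpa are undercounted

Fix: Replace COUNT(gpa) with COUNT(*)

Corrected query:
SELECT major, COUNT(*) FROM students GROUP BY major

Result:
major   | COUNT(*)
--------+---------
Biology | 1       
CS      | 3       
Physics | 2       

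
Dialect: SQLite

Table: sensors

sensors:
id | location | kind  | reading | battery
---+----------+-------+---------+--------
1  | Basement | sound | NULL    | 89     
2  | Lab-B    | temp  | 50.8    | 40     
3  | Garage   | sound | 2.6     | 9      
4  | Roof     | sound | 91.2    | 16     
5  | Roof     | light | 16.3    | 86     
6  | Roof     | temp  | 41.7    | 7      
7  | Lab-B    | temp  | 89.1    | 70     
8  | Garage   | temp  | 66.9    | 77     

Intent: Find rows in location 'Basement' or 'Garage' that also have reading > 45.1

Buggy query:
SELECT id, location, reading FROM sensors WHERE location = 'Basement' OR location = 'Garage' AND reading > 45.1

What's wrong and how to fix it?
Bug: AND binds tighter than OR, so this parses as location = 'Basement' OR (location = 'Garage' AND reading > 45.1)

Fix: Group the OR with parentheses (or use IN), then AND the threshold

Corrected query:
SELECT id, location, reading FROM sensors WHERE (location = 'Basement' OR location = 'Garage') AND reading > 45.1

Result:
id | location | reading
---+----------+--------
8  | Garage   | 66.9   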